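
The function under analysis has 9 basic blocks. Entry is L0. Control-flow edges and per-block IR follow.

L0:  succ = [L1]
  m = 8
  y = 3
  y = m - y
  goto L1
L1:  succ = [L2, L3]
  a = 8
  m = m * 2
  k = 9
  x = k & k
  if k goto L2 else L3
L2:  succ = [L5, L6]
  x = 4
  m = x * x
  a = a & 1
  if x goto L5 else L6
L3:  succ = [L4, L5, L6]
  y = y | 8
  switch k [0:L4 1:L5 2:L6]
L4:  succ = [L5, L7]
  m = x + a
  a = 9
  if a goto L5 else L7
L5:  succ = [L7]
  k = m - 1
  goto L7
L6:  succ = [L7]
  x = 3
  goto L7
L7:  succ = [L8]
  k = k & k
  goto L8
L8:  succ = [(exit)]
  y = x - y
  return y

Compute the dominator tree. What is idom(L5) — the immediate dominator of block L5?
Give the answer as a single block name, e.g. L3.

Answer: L1

Working:
idom tree: L1←L0 L2←L1 L3←L1 L4←L3 L5←L1 L6←L1 L7←L1 L8←L7
Dom∩ at merges:
  L5: preds {L2,L3,L4}: {L0,L1,L2} ∩ {L0,L1,L3} ∩ {L0,L1,L3,L4} = {L0,L1}; idom=L1
  L6: preds {L2,L3}: {L0,L1,L2} ∩ {L0,L1,L3} = {L0,L1}; idom=L1
  L7: preds {L4,L5,L6}: {L0,L1,L3,L4} ∩ {L0,L1,L5} ∩ {L0,L1,L6} = {L0,L1}; idom=L1

idom(L5) = L1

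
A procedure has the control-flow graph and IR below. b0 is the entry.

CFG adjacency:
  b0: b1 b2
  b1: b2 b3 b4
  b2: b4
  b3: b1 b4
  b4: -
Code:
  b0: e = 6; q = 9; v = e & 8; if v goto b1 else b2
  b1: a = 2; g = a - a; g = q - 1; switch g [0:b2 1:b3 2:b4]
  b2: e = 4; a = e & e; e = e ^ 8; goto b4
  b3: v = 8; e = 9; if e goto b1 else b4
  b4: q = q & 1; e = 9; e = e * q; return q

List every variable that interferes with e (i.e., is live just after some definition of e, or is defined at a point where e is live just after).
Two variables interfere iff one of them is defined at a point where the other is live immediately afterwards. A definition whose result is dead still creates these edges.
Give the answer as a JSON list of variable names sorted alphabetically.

Per-block:
  b0: {e,q,v} / ∅
  b1: {a,g} / {q}
  b2: {a,e} / ∅
  b3: {e,v} / ∅
  b4: {e,q} / {q}

Live sets:
  b0: in=∅ out={q}
  b1: in={q} out={q}
  b2: in={q} out={q}
  b3: in={q} out={q}
  b4: in={q} out=∅

Interfere edges:
  a — {e,q}
  e — {a,q}
  g — {q}
  q — {a,e,g,v}
  v — {q}

N(e) = ["a", "q"]

Answer: ["a", "q"]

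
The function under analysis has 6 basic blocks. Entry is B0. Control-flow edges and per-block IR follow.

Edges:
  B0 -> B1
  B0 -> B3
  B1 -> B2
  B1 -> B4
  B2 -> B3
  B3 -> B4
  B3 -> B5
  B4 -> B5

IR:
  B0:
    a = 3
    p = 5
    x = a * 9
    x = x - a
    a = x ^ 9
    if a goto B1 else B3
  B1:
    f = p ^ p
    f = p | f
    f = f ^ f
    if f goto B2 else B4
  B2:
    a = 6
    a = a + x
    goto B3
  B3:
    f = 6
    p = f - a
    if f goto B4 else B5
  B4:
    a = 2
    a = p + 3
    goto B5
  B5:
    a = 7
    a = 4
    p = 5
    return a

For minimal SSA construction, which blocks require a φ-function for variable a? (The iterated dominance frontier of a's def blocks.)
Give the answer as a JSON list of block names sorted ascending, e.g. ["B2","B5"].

Answer: ["B3", "B4", "B5"]

Working:
idom tree: B1←B0 B2←B1 B3←B0 B4←B0 B5←B0
Join-block Dom:
  B3: preds {B0,B2}: {B0} ∩ {B0,B1,B2} = {B0}; idom=B0
  B4: preds {B1,B3}: {B0,B1} ∩ {B0,B3} = {B0}; idom=B0
  B5: preds {B3,B4}: {B0,B3} ∩ {B0,B4} = {B0}; idom=B0

Frontier:
  B3←B0: walk · to B0
  B3←B2: walk B2→B1 to B0
  B4←B1: walk B1 to B0
  B4←B3: walk B3 to B0
  B5←B3: walk B3 to B0
  B5←B4: walk B4 to B0
  B0 → ∅
  B1 → {B3,B4}
  B2 → {B3}
  B3 → {B4,B5}
  B4 → {B5}
  B5 → ∅

φ for a: defs {B0,B2,B4,B5}
  DF⁺ = {B3,B4,B5}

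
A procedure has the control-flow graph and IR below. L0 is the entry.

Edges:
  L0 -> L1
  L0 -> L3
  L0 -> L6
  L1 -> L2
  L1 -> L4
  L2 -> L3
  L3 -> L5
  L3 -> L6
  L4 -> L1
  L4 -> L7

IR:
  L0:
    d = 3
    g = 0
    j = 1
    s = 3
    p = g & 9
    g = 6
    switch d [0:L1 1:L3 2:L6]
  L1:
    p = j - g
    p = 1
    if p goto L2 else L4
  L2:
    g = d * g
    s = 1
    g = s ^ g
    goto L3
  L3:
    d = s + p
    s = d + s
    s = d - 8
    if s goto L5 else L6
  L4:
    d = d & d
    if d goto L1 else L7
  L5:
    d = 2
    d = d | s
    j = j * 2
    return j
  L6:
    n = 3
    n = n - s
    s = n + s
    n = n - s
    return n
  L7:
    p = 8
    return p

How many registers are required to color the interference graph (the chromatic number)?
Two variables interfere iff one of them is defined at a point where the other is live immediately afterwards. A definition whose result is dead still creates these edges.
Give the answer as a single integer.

Answer: 5

Derivation:
Per-block:
  L0: {d,g,j,p,s} / ∅
  L1: {p} / {g,j}
  L2: {g,s} / {d,g}
  L3: {d,s} / {p,s}
  L4: {d} / {d}
  L5: {d,j} / {j,s}
  L6: {n,s} / {s}
  L7: {p} / ∅

Liveness:
  L0: in=∅ out={d,g,j,p,s}
  L1: in={d,g,j} out={d,g,j,p}
  L2: in={d,g,j,p} out={j,p,s}
  L3: in={j,p,s} out={j,s}
  L4: in={d,g,j} out={d,g,j}
  L5: in={j,s} out=∅
  L6: in={s} out=∅
  L7: in=∅ out=∅

Conflict graph:
  d↔{g,j,p,s}
  g↔{d,j,p,s}
  j↔{d,g,p,s}
  n↔{s}
  p↔{d,g,j,s}
  s↔{d,g,j,n,p}

Chromatic number:
  lower bound: {d,g,j,p,s} mutually conflict ⇒ χ ≥ 5
  assign d→R1 g→R2 j→R3 n→R1 p→R4 s→R0 — no edge inside a register ⇒ χ ≤ 5
  χ = 5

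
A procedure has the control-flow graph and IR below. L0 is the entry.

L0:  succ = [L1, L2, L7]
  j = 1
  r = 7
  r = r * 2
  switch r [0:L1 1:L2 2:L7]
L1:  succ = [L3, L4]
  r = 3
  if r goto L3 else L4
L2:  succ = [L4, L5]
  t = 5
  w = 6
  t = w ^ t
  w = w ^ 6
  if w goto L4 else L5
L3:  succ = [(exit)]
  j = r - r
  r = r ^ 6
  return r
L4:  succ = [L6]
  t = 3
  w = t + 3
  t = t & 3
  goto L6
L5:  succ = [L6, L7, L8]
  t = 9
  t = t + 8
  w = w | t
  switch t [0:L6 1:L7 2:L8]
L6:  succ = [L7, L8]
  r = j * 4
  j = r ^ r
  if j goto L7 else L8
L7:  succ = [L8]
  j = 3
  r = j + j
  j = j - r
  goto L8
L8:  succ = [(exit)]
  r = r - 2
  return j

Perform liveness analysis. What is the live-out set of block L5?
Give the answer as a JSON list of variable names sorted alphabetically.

def/use:
  L0: def={j,r} ue=∅
  L1: def={r} ue=∅
  L2: def={t,w} ue=∅
  L3: def={j,r} ue={r}
  L4: def={t,w} ue=∅
  L5: def={t,w} ue={w}
  L6: def={j,r} ue={j}
  L7: def={j,r} ue=∅
  L8: def={r} ue={j,r}

Live sets:
  live L0: ∅→{j,r}
  live L1: {j}→{j,r}
  live L2: {j,r}→{j,r,w}
  live L3: {r}→∅
  live L4: {j}→{j}
  live L5: {j,r,w}→{j,r}
  live L6: {j}→{j,r}
  live L7: ∅→{j,r}
  live L8: {j,r}→∅

live-out(L5) = ["j", "r"]

Answer: ["j", "r"]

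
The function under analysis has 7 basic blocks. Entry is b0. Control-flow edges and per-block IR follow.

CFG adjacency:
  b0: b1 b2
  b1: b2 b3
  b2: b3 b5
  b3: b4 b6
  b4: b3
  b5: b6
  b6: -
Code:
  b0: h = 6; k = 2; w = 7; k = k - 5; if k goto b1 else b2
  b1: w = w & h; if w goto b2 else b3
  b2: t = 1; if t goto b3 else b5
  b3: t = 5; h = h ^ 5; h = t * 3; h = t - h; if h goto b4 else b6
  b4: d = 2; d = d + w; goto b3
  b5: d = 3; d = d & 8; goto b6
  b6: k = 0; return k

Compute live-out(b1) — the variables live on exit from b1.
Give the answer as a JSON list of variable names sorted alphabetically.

Per-block:
  b0: {h,k,w} / ∅
  b1: {w} / {h,w}
  b2: {t} / ∅
  b3: {h,t} / {h}
  b4: {d} / {w}
  b5: {d} / ∅
  b6: {k} / ∅

Liveness:
  b0: in=∅ out={h,w}
  b1: in={h,w} out={h,w}
  b2: in={h,w} out={h,w}
  b3: in={h,w} out={h,w}
  b4: in={h,w} out={h,w}
  b5: in=∅ out=∅
  b6: in=∅ out=∅

live-out(b1) = ["h", "w"]

Answer: ["h", "w"]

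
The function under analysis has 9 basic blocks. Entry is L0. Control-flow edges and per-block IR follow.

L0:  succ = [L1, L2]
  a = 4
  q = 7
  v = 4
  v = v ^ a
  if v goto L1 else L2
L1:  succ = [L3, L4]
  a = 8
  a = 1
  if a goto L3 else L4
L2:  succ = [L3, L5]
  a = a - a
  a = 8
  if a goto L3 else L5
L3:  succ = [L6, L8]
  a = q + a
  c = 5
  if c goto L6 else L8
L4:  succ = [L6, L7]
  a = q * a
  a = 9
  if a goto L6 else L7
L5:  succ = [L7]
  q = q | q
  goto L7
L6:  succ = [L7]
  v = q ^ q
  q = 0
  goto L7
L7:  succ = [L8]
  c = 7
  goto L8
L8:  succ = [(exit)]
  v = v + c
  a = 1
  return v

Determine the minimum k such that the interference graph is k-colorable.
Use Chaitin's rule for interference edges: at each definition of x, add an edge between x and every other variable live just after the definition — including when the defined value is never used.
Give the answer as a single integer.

Answer: 3

Derivation:
Per-block:
  L0 def {a,q,v} use ∅
  L1 def {a} use ∅
  L2 def {a} use {a}
  L3 def {a,c} use {a,q}
  L4 def {a} use {a,q}
  L5 def {q} use {q}
  L6 def {q,v} use {q}
  L7 def {c} use ∅
  L8 def {a,v} use {c,v}

Backward fixpoint:
  L0 li=∅ lo={a,q,v}
  L1 li={q,v} lo={a,q,v}
  L2 li={a,q,v} lo={a,q,v}
  L3 li={a,q,v} lo={c,q,v}
  L4 li={a,q,v} lo={q,v}
  L5 li={q,v} lo={v}
  L6 li={q} lo={v}
  L7 li={v} lo={c,v}
  L8 li={c,v} lo=∅

Interfere edges:
  a↔{q,v}
  c↔{q,v}
  q↔{a,c,v}
  v↔{a,c,q}

Colouring:
  lower bound: {a,q,v} mutually conflict ⇒ χ ≥ 3
  assign a→r2 c→r2 q→r0 v→r1 — no edge inside a register ⇒ χ ≤ 3
  χ = 3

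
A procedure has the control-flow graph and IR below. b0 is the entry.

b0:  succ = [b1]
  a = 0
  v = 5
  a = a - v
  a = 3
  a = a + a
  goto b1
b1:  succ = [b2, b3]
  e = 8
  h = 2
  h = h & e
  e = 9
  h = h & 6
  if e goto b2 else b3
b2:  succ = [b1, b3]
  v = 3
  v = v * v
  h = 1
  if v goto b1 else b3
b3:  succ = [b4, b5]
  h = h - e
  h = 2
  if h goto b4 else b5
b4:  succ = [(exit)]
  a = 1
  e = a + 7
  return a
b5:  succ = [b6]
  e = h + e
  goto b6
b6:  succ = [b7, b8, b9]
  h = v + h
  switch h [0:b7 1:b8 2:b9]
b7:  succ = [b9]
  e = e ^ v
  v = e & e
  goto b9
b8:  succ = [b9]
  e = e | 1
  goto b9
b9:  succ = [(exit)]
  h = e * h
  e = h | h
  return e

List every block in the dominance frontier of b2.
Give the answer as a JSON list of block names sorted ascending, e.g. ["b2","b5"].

idom tree: b1←b0 b2←b1 b3←b1 b4←b3 b5←b3 b6←b5 b7←b6 b8←b6 b9←b6
Dom at joins:
  b1: preds {b0,b2}: {b0} ∩ {b0,b1,b2} = {b0}; idom=b0
  b3: preds {b1,b2}: {b0,b1} ∩ {b0,b1,b2} = {b0,b1}; idom=b1
  b9: preds {b6,b7,b8}: {b0,b1,b3,b5,b6} ∩ {b0,b1,b3,b5,b6,b7} ∩ {b0,b1,b3,b5,b6,b8} = {b0,b1,b3,b5,b6}; idom=b6

DF derivation:
  join b1 pred b0: · stop@b0
  join b1 pred b2: b2→b1 stop@b0
  join b3 pred b1: · stop@b1
  join b3 pred b2: b2 stop@b1
  join b9 pred b6: · stop@b6
  join b9 pred b7: b7 stop@b6
  join b9 pred b8: b8 stop@b6
  b0 → ∅
  b1 → {b1}
  b2 → {b1,b3}
  b3 → ∅
  b4 → ∅
  b5 → ∅
  b6 → ∅
  b7 → {b9}
  b8 → {b9}
  b9 → ∅

DF(b2) = ["b1", "b3"]

Answer: ["b1", "b3"]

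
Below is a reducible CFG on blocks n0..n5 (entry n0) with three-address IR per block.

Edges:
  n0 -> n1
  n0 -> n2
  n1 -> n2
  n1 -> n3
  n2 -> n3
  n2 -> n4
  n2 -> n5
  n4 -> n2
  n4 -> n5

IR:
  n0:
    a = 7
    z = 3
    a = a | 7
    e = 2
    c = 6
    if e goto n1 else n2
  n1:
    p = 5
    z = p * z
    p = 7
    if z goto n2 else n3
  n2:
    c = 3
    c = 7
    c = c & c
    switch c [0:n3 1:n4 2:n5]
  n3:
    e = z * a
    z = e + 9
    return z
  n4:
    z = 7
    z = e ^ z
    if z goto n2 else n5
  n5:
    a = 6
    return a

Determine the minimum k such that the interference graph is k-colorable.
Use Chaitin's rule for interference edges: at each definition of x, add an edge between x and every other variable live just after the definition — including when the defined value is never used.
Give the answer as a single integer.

Block summaries:
  n0 def {a,c,e,z} use ∅
  n1 def {p,z} use {z}
  n2 def {c} use ∅
  n3 def {e,z} use {a,z}
  n4 def {z} use {e}
  n5 def {a} use ∅

Liveness:
  n0: in=∅ out={a,e,z}
  n1: in={a,e,z} out={a,e,z}
  n2: in={a,e,z} out={a,e,z}
  n3: in={a,z} out=∅
  n4: in={a,e} out={a,e,z}
  n5: in=∅ out=∅

Conflict graph:
  a — {c,e,p,z}
  c — {a,e,z}
  e — {a,c,p,z}
  p — {a,e,z}
  z — {a,c,e,p}

Colouring:
  clique {a,c,e,z} ⇒ need ≥ 4
  4-colouring: c0={a}  c1={e}  c2={z}  c3={c,p}
  χ = 4

Answer: 4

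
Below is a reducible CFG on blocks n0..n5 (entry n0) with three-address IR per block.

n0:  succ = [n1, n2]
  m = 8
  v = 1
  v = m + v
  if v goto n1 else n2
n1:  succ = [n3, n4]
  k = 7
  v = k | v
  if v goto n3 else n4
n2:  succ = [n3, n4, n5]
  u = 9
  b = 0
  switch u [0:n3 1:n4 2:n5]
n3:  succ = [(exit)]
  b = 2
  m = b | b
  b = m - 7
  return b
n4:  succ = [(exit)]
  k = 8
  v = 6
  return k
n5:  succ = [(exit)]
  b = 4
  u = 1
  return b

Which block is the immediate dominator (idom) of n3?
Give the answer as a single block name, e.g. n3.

Answer: n0

Derivation:
idom tree: n1←n0 n2←n0 n3←n0 n4←n0 n5←n2
Join-block Dom:
  n3: preds {n1,n2}: {n0,n1} ∩ {n0,n2} = {n0}; idom=n0
  n4: preds {n1,n2}: {n0,n1} ∩ {n0,n2} = {n0}; idom=n0

idom(n3) = n0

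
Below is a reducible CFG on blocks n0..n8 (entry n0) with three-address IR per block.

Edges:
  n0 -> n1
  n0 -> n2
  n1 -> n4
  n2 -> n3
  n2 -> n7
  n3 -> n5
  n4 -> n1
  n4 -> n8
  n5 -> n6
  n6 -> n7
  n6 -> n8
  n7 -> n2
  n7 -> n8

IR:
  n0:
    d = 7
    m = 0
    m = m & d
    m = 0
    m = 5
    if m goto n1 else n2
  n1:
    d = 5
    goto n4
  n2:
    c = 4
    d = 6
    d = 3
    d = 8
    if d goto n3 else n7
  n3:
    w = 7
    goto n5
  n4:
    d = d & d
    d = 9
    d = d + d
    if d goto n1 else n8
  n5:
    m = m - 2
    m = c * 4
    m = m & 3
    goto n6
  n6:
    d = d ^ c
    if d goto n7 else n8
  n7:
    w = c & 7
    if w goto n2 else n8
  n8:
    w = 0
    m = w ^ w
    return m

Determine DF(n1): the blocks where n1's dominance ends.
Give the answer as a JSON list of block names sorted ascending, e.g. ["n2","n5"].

Answer: ["n1", "n8"]

Working:
idom tree: n1←n0 n2←n0 n3←n2 n4←n1 n5←n3 n6←n5 n7←n2 n8←n0
Dom at joins:
  n1: preds {n0,n4}: {n0} ∩ {n0,n1,n4} = {n0}; idom=n0
  n2: preds {n0,n7}: {n0} ∩ {n0,n2,n7} = {n0}; idom=n0
  n7: preds {n2,n6}: {n0,n2} ∩ {n0,n2,n3,n5,n6} = {n0,n2}; idom=n2
  n8: preds {n4,n6,n7}: {n0,n1,n4} ∩ {n0,n2,n3,n5,n6} ∩ {n0,n2,n7} = {n0}; idom=n0

DF derivation:
  join n1 pred n0: · stop@n0
  join n1 pred n4: n4→n1 stop@n0
  join n2 pred n0: · stop@n0
  join n2 pred n7: n7→n2 stop@n0
  join n7 pred n2: · stop@n2
  join n7 pred n6: n6→n5→n3 stop@n2
  join n8 pred n4: n4→n1 stop@n0
  join n8 pred n6: n6→n5→n3→n2 stop@n0
  join n8 pred n7: n7→n2 stop@n0
  n0: DF=∅
  n1: DF={n1,n8}
  n2: DF={n2,n8}
  n3: DF={n7,n8}
  n4: DF={n1,n8}
  n5: DF={n7,n8}
  n6: DF={n7,n8}
  n7: DF={n2,n8}
  n8: DF=∅

DF(n1) = ["n1", "n8"]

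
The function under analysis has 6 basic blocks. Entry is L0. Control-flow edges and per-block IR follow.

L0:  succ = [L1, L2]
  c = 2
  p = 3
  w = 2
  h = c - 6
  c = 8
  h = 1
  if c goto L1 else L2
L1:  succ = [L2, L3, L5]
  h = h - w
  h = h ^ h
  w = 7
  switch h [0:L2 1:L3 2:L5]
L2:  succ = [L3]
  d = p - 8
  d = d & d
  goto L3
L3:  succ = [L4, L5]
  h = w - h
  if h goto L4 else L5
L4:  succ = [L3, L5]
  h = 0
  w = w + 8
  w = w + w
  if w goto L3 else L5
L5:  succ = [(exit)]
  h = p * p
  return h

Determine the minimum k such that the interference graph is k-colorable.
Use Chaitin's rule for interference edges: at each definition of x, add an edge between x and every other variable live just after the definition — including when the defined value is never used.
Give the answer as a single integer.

Answer: 4

Derivation:
def/use:
  L0: {c,h,p,w} / ∅
  L1: {h,w} / {h,w}
  L2: {d} / {p}
  L3: {h} / {h,w}
  L4: {h,w} / {w}
  L5: {h} / {p}

Backward fixpoint:
  live L0: ∅→{h,p,w}
  live L1: {h,p,w}→{h,p,w}
  live L2: {h,p,w}→{h,p,w}
  live L3: {h,p,w}→{p,w}
  live L4: {p,w}→{h,p,w}
  live L5: {p}→∅

Conflict graph:
  c — {h,p,w}
  d — {h,p,w}
  h — {c,d,p,w}
  p — {c,d,h,w}
  w — {c,d,h,p}

Chromatic number:
  lower bound: {c,h,p,w} mutually conflict ⇒ χ ≥ 4
  4-colouring: c0={h}  c1={p}  c2={w}  c3={c,d}
  χ = 4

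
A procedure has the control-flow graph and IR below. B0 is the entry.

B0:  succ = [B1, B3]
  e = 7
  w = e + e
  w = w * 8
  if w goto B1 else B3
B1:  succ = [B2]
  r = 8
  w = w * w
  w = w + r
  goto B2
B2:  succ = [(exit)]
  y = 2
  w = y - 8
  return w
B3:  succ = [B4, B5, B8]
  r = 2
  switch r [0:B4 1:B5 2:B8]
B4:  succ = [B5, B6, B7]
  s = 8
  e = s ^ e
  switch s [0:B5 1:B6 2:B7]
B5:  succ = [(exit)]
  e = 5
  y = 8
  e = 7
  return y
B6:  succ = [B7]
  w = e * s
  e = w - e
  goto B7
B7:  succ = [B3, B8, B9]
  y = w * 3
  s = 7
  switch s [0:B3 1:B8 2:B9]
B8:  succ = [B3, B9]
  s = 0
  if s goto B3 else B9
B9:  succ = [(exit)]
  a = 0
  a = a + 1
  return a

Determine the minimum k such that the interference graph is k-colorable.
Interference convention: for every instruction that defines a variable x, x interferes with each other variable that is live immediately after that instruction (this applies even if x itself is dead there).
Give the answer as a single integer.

Answer: 3

Derivation:
def/use:
  B0: def={e,w} ue=∅
  B1: def={r,w} ue={w}
  B2: def={w,y} ue=∅
  B3: def={r} ue=∅
  B4: def={e,s} ue={e}
  B5: def={e,y} ue=∅
  B6: def={e,w} ue={e,s}
  B7: def={s,y} ue={w}
  B8: def={s} ue=∅
  B9: def={a} ue=∅

Liveness:
  live B0: ∅→{e,w}
  live B1: {w}→∅
  live B2: ∅→∅
  live B3: {e,w}→{e,w}
  live B4: {e,w}→{e,s,w}
  live B5: ∅→∅
  live B6: {e,s}→{e,w}
  live B7: {e,w}→{e,w}
  live B8: {e,w}→{e,w}
  live B9: ∅→∅

Interference:
  a↔∅
  e↔{r,s,w,y}
  r↔{e,w}
  s↔{e,w}
  w↔{e,r,s,y}
  y↔{e,w}

Registers:
  clique {e,r,w} ⇒ need ≥ 3
  3-colouring: r0={a,e}  r1={w}  r2={r,s,y}
  χ = 3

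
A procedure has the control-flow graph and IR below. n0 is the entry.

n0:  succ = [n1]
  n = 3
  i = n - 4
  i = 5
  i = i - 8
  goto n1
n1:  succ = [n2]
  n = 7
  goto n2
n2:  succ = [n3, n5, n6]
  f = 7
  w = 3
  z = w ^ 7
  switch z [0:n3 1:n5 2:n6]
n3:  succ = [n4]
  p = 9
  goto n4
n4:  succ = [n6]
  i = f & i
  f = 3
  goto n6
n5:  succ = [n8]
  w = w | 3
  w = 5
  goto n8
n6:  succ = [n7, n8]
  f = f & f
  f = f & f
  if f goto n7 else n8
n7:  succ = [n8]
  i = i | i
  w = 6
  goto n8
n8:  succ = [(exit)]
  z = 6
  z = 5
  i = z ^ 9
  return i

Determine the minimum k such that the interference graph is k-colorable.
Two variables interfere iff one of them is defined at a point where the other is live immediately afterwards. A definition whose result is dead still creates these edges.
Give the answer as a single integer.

Per-block:
  n0 def {i,n} use ∅
  n1 def {n} use ∅
  n2 def {f,w,z} use ∅
  n3 def {p} use ∅
  n4 def {f,i} use {f,i}
  n5 def {w} use {w}
  n6 def {f} use {f}
  n7 def {i,w} use {i}
  n8 def {i,z} use ∅

Backward fixpoint:
  live n0: ∅→{i}
  live n1: {i}→{i}
  live n2: {i}→{f,i,w}
  live n3: {f,i}→{f,i}
  live n4: {f,i}→{f,i}
  live n5: {w}→∅
  live n6: {f,i}→{i}
  live n7: {i}→∅
  live n8: ∅→∅

Interference:
  f: {i,p,w,z}
  i: {f,n,p,w,z}
  n: {i}
  p: {f,i}
  w: {f,i,z}
  z: {f,i,w}

Chromatic number:
  {f,i,w,z} pairwise interfere (4-clique) ⇒ χ ≥ 4
  assign f→c1 i→c0 n→c1 p→c2 w→c2 z→c3 — no edge inside a register ⇒ χ ≤ 4
  χ = 4

Answer: 4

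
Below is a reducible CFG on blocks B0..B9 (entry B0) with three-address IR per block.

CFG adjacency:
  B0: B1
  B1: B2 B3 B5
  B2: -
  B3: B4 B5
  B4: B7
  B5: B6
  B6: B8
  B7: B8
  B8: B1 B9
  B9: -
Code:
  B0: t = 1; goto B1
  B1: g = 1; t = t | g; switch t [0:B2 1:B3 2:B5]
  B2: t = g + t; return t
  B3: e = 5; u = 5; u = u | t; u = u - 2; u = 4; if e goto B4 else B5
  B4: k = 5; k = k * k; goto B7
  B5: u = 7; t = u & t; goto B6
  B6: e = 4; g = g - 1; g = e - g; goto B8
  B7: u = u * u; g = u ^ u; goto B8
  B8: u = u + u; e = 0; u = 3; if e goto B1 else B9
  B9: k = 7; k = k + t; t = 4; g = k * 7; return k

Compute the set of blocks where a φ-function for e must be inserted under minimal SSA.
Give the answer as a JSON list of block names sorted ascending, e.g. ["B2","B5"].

Answer: ["B1", "B5", "B8"]

Derivation:
idom tree: B1←B0 B2←B1 B3←B1 B4←B3 B5←B1 B6←B5 B7←B4 B8←B1 B9←B8
Dom∩ at merges:
  B1: preds {B0,B8}: {B0} ∩ {B0,B1,B8} = {B0}; idom=B0
  B5: preds {B1,B3}: {B0,B1} ∩ {B0,B1,B3} = {B0,B1}; idom=B1
  B8: preds {B6,B7}: {B0,B1,B5,B6} ∩ {B0,B1,B3,B4,B7} = {B0,B1}; idom=B1

DF walk-up:
  join B1 pred B0: · stop@B0
  join B1 pred B8: B8→B1 stop@B0
  join B5 pred B1: · stop@B1
  join B5 pred B3: B3 stop@B1
  join B8 pred B6: B6→B5 stop@B1
  join B8 pred B7: B7→B4→B3 stop@B1
  DF(B0)=∅
  DF(B1)={B1}
  DF(B2)=∅
  DF(B3)={B5,B8}
  DF(B4)={B8}
  DF(B5)={B8}
  DF(B6)={B8}
  DF(B7)={B8}
  DF(B8)={B1}
  DF(B9)=∅

φ for e: defs {B3,B6,B8}
  DF⁺ = {B1,B5,B8}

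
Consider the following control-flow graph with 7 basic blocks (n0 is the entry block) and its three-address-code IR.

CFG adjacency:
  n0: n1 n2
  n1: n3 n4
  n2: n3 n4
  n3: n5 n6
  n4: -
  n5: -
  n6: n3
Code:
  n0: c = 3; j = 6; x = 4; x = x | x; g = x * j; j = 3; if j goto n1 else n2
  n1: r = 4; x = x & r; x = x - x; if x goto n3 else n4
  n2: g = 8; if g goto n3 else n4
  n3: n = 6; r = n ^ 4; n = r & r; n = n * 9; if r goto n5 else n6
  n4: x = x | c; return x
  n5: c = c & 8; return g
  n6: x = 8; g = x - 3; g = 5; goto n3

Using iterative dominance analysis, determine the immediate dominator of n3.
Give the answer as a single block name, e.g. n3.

idom tree: n1←n0 n2←n0 n3←n0 n4←n0 n5←n3 n6←n3
Join-block Dom:
  n3: preds {n1,n2,n6}: {n0,n1} ∩ {n0,n2} ∩ {n0,n3,n6} = {n0}; idom=n0
  n4: preds {n1,n2}: {n0,n1} ∩ {n0,n2} = {n0}; idom=n0

idom(n3) = n0

Answer: n0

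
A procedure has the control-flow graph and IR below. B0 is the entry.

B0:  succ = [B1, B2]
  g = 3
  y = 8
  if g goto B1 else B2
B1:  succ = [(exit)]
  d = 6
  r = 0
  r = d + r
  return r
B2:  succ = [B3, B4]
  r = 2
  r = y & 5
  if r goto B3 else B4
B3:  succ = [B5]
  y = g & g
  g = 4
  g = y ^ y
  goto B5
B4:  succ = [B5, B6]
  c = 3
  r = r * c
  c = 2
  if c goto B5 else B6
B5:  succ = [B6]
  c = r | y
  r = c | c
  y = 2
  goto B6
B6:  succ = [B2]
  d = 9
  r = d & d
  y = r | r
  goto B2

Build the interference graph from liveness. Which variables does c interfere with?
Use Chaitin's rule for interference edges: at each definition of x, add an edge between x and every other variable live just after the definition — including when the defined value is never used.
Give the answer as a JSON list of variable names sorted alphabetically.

def/use:
  B0: {g,y} / ∅
  B1: {d,r} / ∅
  B2: {r} / {y}
  B3: {g,y} / {g}
  B4: {c,r} / {r}
  B5: {c,r,y} / {r,y}
  B6: {d,r,y} / ∅

Backward fixpoint:
  live B0: ∅→{g,y}
  live B1: ∅→∅
  live B2: {g,y}→{g,r,y}
  live B3: {g,r}→{g,r,y}
  live B4: {g,r,y}→{g,r,y}
  live B5: {g,r,y}→{g}
  live B6: {g}→{g,y}

Conflict graph:
  c↔{g,r,y}
  d↔{g,r}
  g↔{c,d,r,y}
  r↔{c,d,g,y}
  y↔{c,g,r}

N(c) = ["g", "r", "y"]

Answer: ["g", "r", "y"]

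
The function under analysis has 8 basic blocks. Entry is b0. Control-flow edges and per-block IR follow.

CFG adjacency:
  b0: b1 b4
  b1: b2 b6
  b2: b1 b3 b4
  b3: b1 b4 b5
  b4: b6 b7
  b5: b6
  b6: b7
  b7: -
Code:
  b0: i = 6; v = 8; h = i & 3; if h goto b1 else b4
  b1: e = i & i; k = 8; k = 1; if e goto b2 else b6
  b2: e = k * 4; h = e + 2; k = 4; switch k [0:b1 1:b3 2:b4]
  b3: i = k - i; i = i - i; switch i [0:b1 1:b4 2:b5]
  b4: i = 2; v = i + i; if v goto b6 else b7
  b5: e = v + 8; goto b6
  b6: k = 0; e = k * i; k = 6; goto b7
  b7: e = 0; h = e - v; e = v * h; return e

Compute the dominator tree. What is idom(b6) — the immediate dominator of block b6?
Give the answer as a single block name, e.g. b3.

Answer: b0

Derivation:
idom tree: b1←b0 b2←b1 b3←b2 b4←b0 b5←b3 b6←b0 b7←b0
Dom∩ at merges:
  b1: preds {b0,b2,b3}: {b0} ∩ {b0,b1,b2} ∩ {b0,b1,b2,b3} = {b0}; idom=b0
  b4: preds {b0,b2,b3}: {b0} ∩ {b0,b1,b2} ∩ {b0,b1,b2,b3} = {b0}; idom=b0
  b6: preds {b1,b4,b5}: {b0,b1} ∩ {b0,b4} ∩ {b0,b1,b2,b3,b5} = {b0}; idom=b0
  b7: preds {b4,b6}: {b0,b4} ∩ {b0,b6} = {b0}; idom=b0

idom(b6) = b0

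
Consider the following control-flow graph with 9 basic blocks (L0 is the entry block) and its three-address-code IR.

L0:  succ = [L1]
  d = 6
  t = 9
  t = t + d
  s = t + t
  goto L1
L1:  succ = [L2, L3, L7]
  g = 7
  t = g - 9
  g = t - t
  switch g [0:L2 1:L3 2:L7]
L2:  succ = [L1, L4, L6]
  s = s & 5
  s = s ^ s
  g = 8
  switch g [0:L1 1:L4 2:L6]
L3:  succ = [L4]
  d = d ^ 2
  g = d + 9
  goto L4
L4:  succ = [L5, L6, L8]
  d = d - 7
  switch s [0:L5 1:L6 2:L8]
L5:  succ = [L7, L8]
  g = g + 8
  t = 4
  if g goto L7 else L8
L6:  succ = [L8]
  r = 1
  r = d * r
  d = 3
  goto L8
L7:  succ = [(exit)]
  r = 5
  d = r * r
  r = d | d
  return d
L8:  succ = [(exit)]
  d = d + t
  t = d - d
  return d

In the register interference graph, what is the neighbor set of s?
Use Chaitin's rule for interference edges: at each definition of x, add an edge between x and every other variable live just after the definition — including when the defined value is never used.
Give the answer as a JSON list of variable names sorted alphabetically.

def/use:
  L0: def={d,s,t} ue=∅
  L1: def={g,t} ue=∅
  L2: def={g,s} ue={s}
  L3: def={d,g} ue={d}
  L4: def={d} ue={d,s}
  L5: def={g,t} ue={g}
  L6: def={d,r} ue={d}
  L7: def={d,r} ue=∅
  L8: def={d,t} ue={d,t}

Liveness:
  L0 li=∅ lo={d,s}
  L1 li={d,s} lo={d,s,t}
  L2 li={d,s,t} lo={d,g,s,t}
  L3 li={d,s,t} lo={d,g,s,t}
  L4 li={d,g,s,t} lo={d,g,t}
  L5 li={d,g} lo={d,t}
  L6 li={d,t} lo={d,t}
  L7 li=∅ lo=∅
  L8 li={d,t} lo=∅

Interfere edges:
  d: {g,r,s,t}
  g: {d,s,t}
  r: {d,t}
  s: {d,g,t}
  t: {d,g,r,s}

N(s) = ["d", "g", "t"]

Answer: ["d", "g", "t"]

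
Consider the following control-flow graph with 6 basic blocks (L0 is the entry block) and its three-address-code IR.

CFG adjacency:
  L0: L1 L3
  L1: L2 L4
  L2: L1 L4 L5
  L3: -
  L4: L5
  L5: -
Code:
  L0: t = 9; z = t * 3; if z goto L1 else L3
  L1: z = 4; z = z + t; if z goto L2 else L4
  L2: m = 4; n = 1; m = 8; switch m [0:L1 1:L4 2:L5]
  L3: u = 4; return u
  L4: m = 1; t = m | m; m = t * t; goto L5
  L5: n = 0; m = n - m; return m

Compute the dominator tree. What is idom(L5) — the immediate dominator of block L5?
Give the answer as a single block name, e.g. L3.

idom tree: L1←L0 L2←L1 L3←L0 L4←L1 L5←L1
Dom at joins:
  L1: preds {L0,L2}: {L0} ∩ {L0,L1,L2} = {L0}; idom=L0
  L4: preds {L1,L2}: {L0,L1} ∩ {L0,L1,L2} = {L0,L1}; idom=L1
  L5: preds {L2,L4}: {L0,L1,L2} ∩ {L0,L1,L4} = {L0,L1}; idom=L1

idom(L5) = L1

Answer: L1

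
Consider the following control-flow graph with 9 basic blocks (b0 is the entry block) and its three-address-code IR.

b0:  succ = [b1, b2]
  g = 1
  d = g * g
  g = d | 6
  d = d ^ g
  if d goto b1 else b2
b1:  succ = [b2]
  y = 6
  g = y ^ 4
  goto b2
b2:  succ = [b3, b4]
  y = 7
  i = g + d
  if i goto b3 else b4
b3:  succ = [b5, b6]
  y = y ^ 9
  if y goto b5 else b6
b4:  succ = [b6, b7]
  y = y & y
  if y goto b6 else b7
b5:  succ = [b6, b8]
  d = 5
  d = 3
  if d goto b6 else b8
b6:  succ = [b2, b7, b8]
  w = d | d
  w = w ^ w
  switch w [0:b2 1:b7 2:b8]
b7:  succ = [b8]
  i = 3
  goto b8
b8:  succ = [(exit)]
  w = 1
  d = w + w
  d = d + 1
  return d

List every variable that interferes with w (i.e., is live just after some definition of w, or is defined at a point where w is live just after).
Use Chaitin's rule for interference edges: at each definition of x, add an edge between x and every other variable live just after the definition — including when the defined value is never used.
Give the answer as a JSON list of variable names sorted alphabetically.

Answer: ["d", "g"]

Derivation:
Block summaries:
  b0 def {d,g} use ∅
  b1 def {g,y} use ∅
  b2 def {i,y} use {d,g}
  b3 def {y} use {y}
  b4 def {y} use {y}
  b5 def {d} use ∅
  b6 def {w} use {d}
  b7 def {i} use ∅
  b8 def {d,w} use ∅

Backward fixpoint:
  b0 li=∅ lo={d,g}
  b1 li={d} lo={d,g}
  b2 li={d,g} lo={d,g,y}
  b3 li={d,g,y} lo={d,g}
  b4 li={d,g,y} lo={d,g}
  b5 li={g} lo={d,g}
  b6 li={d,g} lo={d,g}
  b7 li=∅ lo=∅
  b8 li=∅ lo=∅

Interference:
  d — {g,i,w,y}
  g — {d,i,w,y}
  i — {d,g,y}
  w — {d,g}
  y — {d,g,i}

N(w) = ["d", "g"]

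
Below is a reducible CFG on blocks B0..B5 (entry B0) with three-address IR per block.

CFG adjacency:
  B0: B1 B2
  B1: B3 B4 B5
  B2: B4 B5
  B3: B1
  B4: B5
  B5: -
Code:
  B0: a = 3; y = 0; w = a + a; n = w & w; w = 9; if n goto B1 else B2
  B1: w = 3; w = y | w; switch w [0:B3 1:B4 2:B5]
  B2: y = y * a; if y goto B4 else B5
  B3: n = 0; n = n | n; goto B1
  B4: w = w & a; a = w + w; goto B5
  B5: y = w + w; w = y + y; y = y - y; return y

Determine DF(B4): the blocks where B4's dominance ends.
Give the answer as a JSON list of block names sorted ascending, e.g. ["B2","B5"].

idom tree: B1←B0 B2←B0 B3←B1 B4←B0 B5←B0
Dom at joins:
  B1: preds {B0,B3}: {B0} ∩ {B0,B1,B3} = {B0}; idom=B0
  B4: preds {B1,B2}: {B0,B1} ∩ {B0,B2} = {B0}; idom=B0
  B5: preds {B1,B2,B4}: {B0,B1} ∩ {B0,B2} ∩ {B0,B4} = {B0}; idom=B0

DF derivation:
  B1←B0: walk · to B0
  B1←B3: walk B3→B1 to B0
  B4←B1: walk B1 to B0
  B4←B2: walk B2 to B0
  B5←B1: walk B1 to B0
  B5←B2: walk B2 to B0
  B5←B4: walk B4 to B0
  B0: DF=∅
  B1: DF={B1,B4,B5}
  B2: DF={B4,B5}
  B3: DF={B1}
  B4: DF={B5}
  B5: DF=∅

DF(B4) = ["B5"]

Answer: ["B5"]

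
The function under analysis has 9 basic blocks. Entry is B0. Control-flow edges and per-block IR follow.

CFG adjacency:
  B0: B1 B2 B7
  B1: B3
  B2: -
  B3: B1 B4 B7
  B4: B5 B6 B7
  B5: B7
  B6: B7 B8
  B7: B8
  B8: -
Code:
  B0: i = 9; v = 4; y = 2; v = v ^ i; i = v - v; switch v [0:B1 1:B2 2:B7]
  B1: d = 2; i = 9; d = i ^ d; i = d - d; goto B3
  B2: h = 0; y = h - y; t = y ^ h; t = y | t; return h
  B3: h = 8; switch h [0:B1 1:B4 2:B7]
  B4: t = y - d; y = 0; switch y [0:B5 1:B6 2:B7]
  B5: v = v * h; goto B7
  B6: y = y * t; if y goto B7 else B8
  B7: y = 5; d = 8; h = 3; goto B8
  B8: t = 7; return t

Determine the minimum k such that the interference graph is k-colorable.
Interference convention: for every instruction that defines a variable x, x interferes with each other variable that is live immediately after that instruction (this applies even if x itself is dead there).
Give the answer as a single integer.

Per-block:
  B0: def={i,v,y} ue=∅
  B1: def={d,i} ue=∅
  B2: def={h,t,y} ue={y}
  B3: def={h} ue=∅
  B4: def={t,y} ue={d,y}
  B5: def={v} ue={h,v}
  B6: def={y} ue={t,y}
  B7: def={d,h,y} ue=∅
  B8: def={t} ue=∅

Backward fixpoint:
  B0: in=∅ out={v,y}
  B1: in={v,y} out={d,v,y}
  B2: in={y} out=∅
  B3: in={d,v,y} out={d,h,v,y}
  B4: in={d,h,v,y} out={h,t,v,y}
  B5: in={h,v} out=∅
  B6: in={t,y} out=∅
  B7: in=∅ out=∅
  B8: in=∅ out=∅

Interfere edges:
  d↔{h,i,v,y}
  h↔{d,t,v,y}
  i↔{d,v,y}
  t↔{h,v,y}
  v↔{d,h,i,t,y}
  y↔{d,h,i,t,v}

Registers:
  lower bound: {d,h,v,y} mutually conflict ⇒ χ ≥ 4
  assign d→R2 h→R3 i→R3 t→R2 v→R0 y→R1 — no edge inside a register ⇒ χ ≤ 4
  χ = 4

Answer: 4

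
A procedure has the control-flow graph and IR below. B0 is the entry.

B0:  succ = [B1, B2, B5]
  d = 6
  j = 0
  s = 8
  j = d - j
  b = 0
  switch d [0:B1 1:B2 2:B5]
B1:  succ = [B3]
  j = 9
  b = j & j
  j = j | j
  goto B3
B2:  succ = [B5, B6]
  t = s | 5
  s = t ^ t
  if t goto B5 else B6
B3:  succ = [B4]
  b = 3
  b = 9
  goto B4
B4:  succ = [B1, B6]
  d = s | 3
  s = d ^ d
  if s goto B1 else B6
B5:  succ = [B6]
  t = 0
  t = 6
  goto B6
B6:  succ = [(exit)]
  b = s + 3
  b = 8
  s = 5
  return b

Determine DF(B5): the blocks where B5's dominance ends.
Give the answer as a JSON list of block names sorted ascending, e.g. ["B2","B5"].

idom tree: B1←B0 B2←B0 B3←B1 B4←B3 B5←B0 B6←B0
Dom at joins:
  B1: preds {B0,B4}: {B0} ∩ {B0,B1,B3,B4} = {B0}; idom=B0
  B5: preds {B0,B2}: {B0} ∩ {B0,B2} = {B0}; idom=B0
  B6: preds {B2,B4,B5}: {B0,B2} ∩ {B0,B1,B3,B4} ∩ {B0,B5} = {B0}; idom=B0

DF walk-up:
  B1←B0: walk · to B0
  B1←B4: walk B4→B3→B1 to B0
  B5←B0: walk · to B0
  B5←B2: walk B2 to B0
  B6←B2: walk B2 to B0
  B6←B4: walk B4→B3→B1 to B0
  B6←B5: walk B5 to B0
  DF(B0)=∅
  DF(B1)={B1,B6}
  DF(B2)={B5,B6}
  DF(B3)={B1,B6}
  DF(B4)={B1,B6}
  DF(B5)={B6}
  DF(B6)=∅

DF(B5) = ["B6"]

Answer: ["B6"]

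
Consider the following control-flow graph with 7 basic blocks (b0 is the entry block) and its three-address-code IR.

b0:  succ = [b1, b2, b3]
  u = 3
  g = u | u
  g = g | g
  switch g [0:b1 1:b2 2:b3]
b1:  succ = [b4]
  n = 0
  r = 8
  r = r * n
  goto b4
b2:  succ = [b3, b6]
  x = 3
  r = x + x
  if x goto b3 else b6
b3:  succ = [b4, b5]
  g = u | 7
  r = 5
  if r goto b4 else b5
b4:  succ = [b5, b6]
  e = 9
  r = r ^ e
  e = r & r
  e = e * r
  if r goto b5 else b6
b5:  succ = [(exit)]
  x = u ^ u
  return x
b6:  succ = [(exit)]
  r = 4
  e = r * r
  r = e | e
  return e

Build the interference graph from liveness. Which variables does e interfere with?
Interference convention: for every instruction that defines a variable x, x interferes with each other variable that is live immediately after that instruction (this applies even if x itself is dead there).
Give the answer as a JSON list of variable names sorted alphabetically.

Block summaries:
  b0: {g,u} / ∅
  b1: {n,r} / ∅
  b2: {r,x} / ∅
  b3: {g,r} / {u}
  b4: {e,r} / {r}
  b5: {x} / {u}
  b6: {e,r} / ∅

Live sets:
  live b0: ∅→{u}
  live b1: {u}→{r,u}
  live b2: {u}→{u}
  live b3: {u}→{r,u}
  live b4: {r,u}→{u}
  live b5: {u}→∅
  live b6: ∅→∅

Interference:
  e — {r,u}
  g — {u}
  n — {r,u}
  r — {e,n,u,x}
  u — {e,g,n,r,x}
  x — {r,u}

N(e) = ["r", "u"]

Answer: ["r", "u"]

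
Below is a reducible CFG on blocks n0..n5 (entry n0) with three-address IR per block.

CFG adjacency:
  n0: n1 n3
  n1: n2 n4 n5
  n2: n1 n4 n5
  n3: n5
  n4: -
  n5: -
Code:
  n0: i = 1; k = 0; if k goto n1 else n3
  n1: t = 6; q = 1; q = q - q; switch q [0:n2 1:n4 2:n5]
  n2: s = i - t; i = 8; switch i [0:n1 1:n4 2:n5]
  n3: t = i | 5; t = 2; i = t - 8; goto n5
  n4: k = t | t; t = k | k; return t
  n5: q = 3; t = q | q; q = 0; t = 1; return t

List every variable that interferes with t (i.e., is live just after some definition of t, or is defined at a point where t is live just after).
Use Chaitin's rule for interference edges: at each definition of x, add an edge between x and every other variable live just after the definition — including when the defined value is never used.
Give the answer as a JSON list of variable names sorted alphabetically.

Answer: ["i", "q", "s"]

Analysis:
Per-block:
  n0: def={i,k} ue=∅
  n1: def={q,t} ue=∅
  n2: def={i,s} ue={i,t}
  n3: def={i,t} ue={i}
  n4: def={k,t} ue={t}
  n5: def={q,t} ue=∅

Liveness:
  live n0: ∅→{i}
  live n1: {i}→{i,t}
  live n2: {i,t}→{i,t}
  live n3: {i}→∅
  live n4: {t}→∅
  live n5: ∅→∅

Interfere edges:
  i — {k,q,t}
  k — {i}
  q — {i,t}
  s — {t}
  t — {i,q,s}

N(t) = ["i", "q", "s"]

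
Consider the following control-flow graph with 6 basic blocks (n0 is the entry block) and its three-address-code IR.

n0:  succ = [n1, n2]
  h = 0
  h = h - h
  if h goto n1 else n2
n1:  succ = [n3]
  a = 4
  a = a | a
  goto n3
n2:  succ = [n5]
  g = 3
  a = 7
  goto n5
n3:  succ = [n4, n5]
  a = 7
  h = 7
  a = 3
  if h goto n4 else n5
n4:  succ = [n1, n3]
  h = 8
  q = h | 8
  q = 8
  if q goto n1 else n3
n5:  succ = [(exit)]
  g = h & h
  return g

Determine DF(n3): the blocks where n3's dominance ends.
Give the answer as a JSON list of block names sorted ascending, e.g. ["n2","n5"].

idom tree: n1←n0 n2←n0 n3←n1 n4←n3 n5←n0
Join-block Dom:
  n1: preds {n0,n4}: {n0} ∩ {n0,n1,n3,n4} = {n0}; idom=n0
  n3: preds {n1,n4}: {n0,n1} ∩ {n0,n1,n3,n4} = {n0,n1}; idom=n1
  n5: preds {n2,n3}: {n0,n2} ∩ {n0,n1,n3} = {n0}; idom=n0

DF walk-up:
  join n1 pred n0: · stop@n0
  join n1 pred n4: n4→n3→n1 stop@n0
  join n3 pred n1: · stop@n1
  join n3 pred n4: n4→n3 stop@n1
  join n5 pred n2: n2 stop@n0
  join n5 pred n3: n3→n1 stop@n0
  n0 → ∅
  n1 → {n1,n5}
  n2 → {n5}
  n3 → {n1,n3,n5}
  n4 → {n1,n3}
  n5 → ∅

DF(n3) = ["n1", "n3", "n5"]

Answer: ["n1", "n3", "n5"]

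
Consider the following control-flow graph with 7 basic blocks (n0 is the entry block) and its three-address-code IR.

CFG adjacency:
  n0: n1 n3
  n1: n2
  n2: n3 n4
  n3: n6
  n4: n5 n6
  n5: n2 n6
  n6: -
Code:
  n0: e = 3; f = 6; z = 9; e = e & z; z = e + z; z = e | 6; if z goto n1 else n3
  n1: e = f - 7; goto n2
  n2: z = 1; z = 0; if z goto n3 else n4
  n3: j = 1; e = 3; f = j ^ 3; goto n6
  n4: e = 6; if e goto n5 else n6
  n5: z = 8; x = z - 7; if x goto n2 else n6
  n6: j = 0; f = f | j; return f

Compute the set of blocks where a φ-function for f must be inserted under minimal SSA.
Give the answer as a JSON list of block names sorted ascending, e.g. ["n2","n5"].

idom tree: n1←n0 n2←n1 n3←n0 n4←n2 n5←n4 n6←n0
Dom at joins:
  n2: preds {n1,n5}: {n0,n1} ∩ {n0,n1,n2,n4,n5} = {n0,n1}; idom=n1
  n3: preds {n0,n2}: {n0} ∩ {n0,n1,n2} = {n0}; idom=n0
  n6: preds {n3,n4,n5}: {n0,n3} ∩ {n0,n1,n2,n4} ∩ {n0,n1,n2,n4,n5} = {n0}; idom=n0

DF derivation:
  join n2 pred n1: · stop@n1
  join n2 pred n5: n5→n4→n2 stop@n1
  join n3 pred n0: · stop@n0
  join n3 pred n2: n2→n1 stop@n0
  join n6 pred n3: n3 stop@n0
  join n6 pred n4: n4→n2→n1 stop@n0
  join n6 pred n5: n5→n4→n2→n1 stop@n0
  n0 → ∅
  n1 → {n3,n6}
  n2 → {n2,n3,n6}
  n3 → {n6}
  n4 → {n2,n6}
  n5 → {n2,n6}
  n6 → ∅

φ for f: defs {n0,n3,n6}
  DF⁺ = {n6}

Answer: ["n6"]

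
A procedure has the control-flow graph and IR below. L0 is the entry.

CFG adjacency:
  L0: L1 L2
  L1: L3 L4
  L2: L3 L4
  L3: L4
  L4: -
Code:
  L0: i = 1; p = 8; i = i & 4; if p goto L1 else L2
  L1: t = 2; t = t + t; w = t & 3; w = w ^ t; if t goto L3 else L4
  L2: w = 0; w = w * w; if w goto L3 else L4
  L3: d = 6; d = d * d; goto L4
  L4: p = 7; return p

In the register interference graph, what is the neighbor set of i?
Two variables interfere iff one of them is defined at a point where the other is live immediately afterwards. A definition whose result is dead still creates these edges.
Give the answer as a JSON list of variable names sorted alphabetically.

Answer: ["p"]

Derivation:
def/use:
  L0: {i,p} / ∅
  L1: {t,w} / ∅
  L2: {w} / ∅
  L3: {d} / ∅
  L4: {p} / ∅

Liveness:
  L0 li=∅ lo=∅
  L1 li=∅ lo=∅
  L2 li=∅ lo=∅
  L3 li=∅ lo=∅
  L4 li=∅ lo=∅

Interference:
  d: ∅
  i: {p}
  p: {i}
  t: {w}
  w: {t}

N(i) = ["p"]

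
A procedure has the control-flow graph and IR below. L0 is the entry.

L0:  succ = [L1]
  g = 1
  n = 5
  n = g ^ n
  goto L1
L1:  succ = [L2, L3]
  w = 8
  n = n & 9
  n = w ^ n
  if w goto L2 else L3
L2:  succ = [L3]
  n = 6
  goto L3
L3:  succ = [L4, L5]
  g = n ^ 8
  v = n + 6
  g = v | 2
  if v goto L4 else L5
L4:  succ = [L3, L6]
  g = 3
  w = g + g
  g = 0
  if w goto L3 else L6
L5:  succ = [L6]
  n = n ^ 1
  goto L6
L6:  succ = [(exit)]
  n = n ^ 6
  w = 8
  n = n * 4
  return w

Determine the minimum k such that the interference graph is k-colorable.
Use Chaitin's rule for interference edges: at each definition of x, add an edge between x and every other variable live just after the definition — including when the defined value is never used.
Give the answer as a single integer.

Answer: 3

Working:
Block summaries:
  L0: def={g,n} ue=∅
  L1: def={n,w} ue={n}
  L2: def={n} ue=∅
  L3: def={g,v} ue={n}
  L4: def={g,w} ue=∅
  L5: def={n} ue={n}
  L6: def={n,w} ue={n}

Liveness:
  L0: in=∅ out={n}
  L1: in={n} out={n}
  L2: in=∅ out={n}
  L3: in={n} out={n}
  L4: in={n} out={n}
  L5: in={n} out={n}
  L6: in={n} out=∅

Interfere edges:
  g: {n,v,w}
  n: {g,v,w}
  v: {g,n}
  w: {g,n}

Chromatic number:
  lower bound: {g,n,v} mutually conflict ⇒ χ ≥ 3
  assign g→r0 n→r1 v→r2 w→r2 — no edge inside a register ⇒ χ ≤ 3
  χ = 3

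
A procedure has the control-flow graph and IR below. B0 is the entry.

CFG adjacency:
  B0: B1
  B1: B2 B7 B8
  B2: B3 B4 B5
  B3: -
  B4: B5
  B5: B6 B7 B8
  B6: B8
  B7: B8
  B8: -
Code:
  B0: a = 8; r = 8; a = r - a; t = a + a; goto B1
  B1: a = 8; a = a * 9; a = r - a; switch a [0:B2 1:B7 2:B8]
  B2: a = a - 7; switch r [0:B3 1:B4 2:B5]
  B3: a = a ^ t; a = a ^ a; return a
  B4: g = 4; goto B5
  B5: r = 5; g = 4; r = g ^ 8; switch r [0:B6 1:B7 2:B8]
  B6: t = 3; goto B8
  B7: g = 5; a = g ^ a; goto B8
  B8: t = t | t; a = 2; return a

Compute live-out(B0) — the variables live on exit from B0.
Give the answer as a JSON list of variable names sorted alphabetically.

Answer: ["r", "t"]

Analysis:
Block summaries:
  B0: def={a,r,t} ue=∅
  B1: def={a} ue={r}
  B2: def={a} ue={a,r}
  B3: def={a} ue={a,t}
  B4: def={g} ue=∅
  B5: def={g,r} ue=∅
  B6: def={t} ue=∅
  B7: def={a,g} ue={a}
  B8: def={a,t} ue={t}

Live sets:
  B0: in=∅ out={r,t}
  B1: in={r,t} out={a,r,t}
  B2: in={a,r,t} out={a,t}
  B3: in={a,t} out=∅
  B4: in={a,t} out={a,t}
  B5: in={a,t} out={a,t}
  B6: in=∅ out={t}
  B7: in={a,t} out={t}
  B8: in={t} out=∅

live-out(B0) = ["r", "t"]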